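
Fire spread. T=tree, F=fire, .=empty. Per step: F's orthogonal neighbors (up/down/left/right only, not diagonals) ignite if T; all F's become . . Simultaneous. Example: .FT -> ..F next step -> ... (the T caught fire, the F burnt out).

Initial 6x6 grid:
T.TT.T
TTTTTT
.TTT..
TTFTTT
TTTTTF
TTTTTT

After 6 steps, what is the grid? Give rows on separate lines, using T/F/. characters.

Step 1: 7 trees catch fire, 2 burn out
  T.TT.T
  TTTTTT
  .TFT..
  TF.FTF
  TTFTF.
  TTTTTF
Step 2: 9 trees catch fire, 7 burn out
  T.TT.T
  TTFTTT
  .F.F..
  F...F.
  TF.F..
  TTFTF.
Step 3: 6 trees catch fire, 9 burn out
  T.FT.T
  TF.FTT
  ......
  ......
  F.....
  TF.F..
Step 4: 4 trees catch fire, 6 burn out
  T..F.T
  F...FT
  ......
  ......
  ......
  F.....
Step 5: 2 trees catch fire, 4 burn out
  F....T
  .....F
  ......
  ......
  ......
  ......
Step 6: 1 trees catch fire, 2 burn out
  .....F
  ......
  ......
  ......
  ......
  ......

.....F
......
......
......
......
......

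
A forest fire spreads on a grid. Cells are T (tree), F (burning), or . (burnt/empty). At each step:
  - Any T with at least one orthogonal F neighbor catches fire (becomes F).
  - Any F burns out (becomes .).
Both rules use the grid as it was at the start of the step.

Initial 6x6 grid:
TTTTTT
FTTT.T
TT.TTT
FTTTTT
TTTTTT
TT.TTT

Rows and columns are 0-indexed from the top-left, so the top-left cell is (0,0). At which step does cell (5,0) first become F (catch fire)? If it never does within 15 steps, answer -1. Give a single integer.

Step 1: cell (5,0)='T' (+5 fires, +2 burnt)
Step 2: cell (5,0)='F' (+6 fires, +5 burnt)
  -> target ignites at step 2
Step 3: cell (5,0)='.' (+5 fires, +6 burnt)
Step 4: cell (5,0)='.' (+4 fires, +5 burnt)
Step 5: cell (5,0)='.' (+5 fires, +4 burnt)
Step 6: cell (5,0)='.' (+4 fires, +5 burnt)
Step 7: cell (5,0)='.' (+2 fires, +4 burnt)
Step 8: cell (5,0)='.' (+0 fires, +2 burnt)
  fire out at step 8

2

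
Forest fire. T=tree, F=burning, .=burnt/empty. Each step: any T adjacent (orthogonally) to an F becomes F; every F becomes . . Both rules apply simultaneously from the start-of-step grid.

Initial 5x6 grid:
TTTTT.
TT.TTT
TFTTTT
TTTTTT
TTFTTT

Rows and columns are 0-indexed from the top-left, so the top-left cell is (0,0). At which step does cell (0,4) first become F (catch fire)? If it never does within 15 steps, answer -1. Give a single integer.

Step 1: cell (0,4)='T' (+7 fires, +2 burnt)
Step 2: cell (0,4)='T' (+7 fires, +7 burnt)
Step 3: cell (0,4)='T' (+6 fires, +7 burnt)
Step 4: cell (0,4)='T' (+4 fires, +6 burnt)
Step 5: cell (0,4)='F' (+2 fires, +4 burnt)
  -> target ignites at step 5
Step 6: cell (0,4)='.' (+0 fires, +2 burnt)
  fire out at step 6

5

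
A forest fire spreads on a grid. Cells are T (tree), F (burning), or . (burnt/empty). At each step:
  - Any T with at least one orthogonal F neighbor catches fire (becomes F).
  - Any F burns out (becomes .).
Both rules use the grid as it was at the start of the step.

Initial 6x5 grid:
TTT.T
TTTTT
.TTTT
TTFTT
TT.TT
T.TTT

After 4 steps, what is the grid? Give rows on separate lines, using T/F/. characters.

Step 1: 3 trees catch fire, 1 burn out
  TTT.T
  TTTTT
  .TFTT
  TF.FT
  TT.TT
  T.TTT
Step 2: 7 trees catch fire, 3 burn out
  TTT.T
  TTFTT
  .F.FT
  F...F
  TF.FT
  T.TTT
Step 3: 7 trees catch fire, 7 burn out
  TTF.T
  TF.FT
  ....F
  .....
  F...F
  T.TFT
Step 4: 6 trees catch fire, 7 burn out
  TF..T
  F...F
  .....
  .....
  .....
  F.F.F

TF..T
F...F
.....
.....
.....
F.F.F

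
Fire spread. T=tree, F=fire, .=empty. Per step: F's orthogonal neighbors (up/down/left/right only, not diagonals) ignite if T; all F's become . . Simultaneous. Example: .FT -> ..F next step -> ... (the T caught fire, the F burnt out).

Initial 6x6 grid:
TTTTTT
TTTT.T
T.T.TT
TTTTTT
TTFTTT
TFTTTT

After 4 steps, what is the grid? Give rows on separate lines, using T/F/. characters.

Step 1: 5 trees catch fire, 2 burn out
  TTTTTT
  TTTT.T
  T.T.TT
  TTFTTT
  TF.FTT
  F.FTTT
Step 2: 6 trees catch fire, 5 burn out
  TTTTTT
  TTTT.T
  T.F.TT
  TF.FTT
  F...FT
  ...FTT
Step 3: 5 trees catch fire, 6 burn out
  TTTTTT
  TTFT.T
  T...TT
  F...FT
  .....F
  ....FT
Step 4: 7 trees catch fire, 5 burn out
  TTFTTT
  TF.F.T
  F...FT
  .....F
  ......
  .....F

TTFTTT
TF.F.T
F...FT
.....F
......
.....F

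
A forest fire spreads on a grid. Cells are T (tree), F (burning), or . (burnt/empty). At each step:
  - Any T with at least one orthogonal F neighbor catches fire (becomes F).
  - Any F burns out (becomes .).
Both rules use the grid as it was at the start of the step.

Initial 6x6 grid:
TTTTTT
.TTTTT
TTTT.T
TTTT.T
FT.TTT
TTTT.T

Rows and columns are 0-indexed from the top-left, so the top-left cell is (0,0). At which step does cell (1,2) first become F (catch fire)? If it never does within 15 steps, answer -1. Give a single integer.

Step 1: cell (1,2)='T' (+3 fires, +1 burnt)
Step 2: cell (1,2)='T' (+3 fires, +3 burnt)
Step 3: cell (1,2)='T' (+3 fires, +3 burnt)
Step 4: cell (1,2)='T' (+4 fires, +3 burnt)
Step 5: cell (1,2)='F' (+4 fires, +4 burnt)
  -> target ignites at step 5
Step 6: cell (1,2)='.' (+4 fires, +4 burnt)
Step 7: cell (1,2)='.' (+3 fires, +4 burnt)
Step 8: cell (1,2)='.' (+4 fires, +3 burnt)
Step 9: cell (1,2)='.' (+2 fires, +4 burnt)
Step 10: cell (1,2)='.' (+0 fires, +2 burnt)
  fire out at step 10

5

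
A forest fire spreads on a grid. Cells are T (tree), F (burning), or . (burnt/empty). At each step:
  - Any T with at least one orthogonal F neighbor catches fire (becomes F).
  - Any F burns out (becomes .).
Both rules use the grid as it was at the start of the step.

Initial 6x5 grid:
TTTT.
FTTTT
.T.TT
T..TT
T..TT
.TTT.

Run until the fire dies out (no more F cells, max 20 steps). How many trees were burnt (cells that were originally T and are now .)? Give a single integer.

Step 1: +2 fires, +1 burnt (F count now 2)
Step 2: +3 fires, +2 burnt (F count now 3)
Step 3: +2 fires, +3 burnt (F count now 2)
Step 4: +3 fires, +2 burnt (F count now 3)
Step 5: +2 fires, +3 burnt (F count now 2)
Step 6: +2 fires, +2 burnt (F count now 2)
Step 7: +2 fires, +2 burnt (F count now 2)
Step 8: +1 fires, +2 burnt (F count now 1)
Step 9: +1 fires, +1 burnt (F count now 1)
Step 10: +0 fires, +1 burnt (F count now 0)
Fire out after step 10
Initially T: 20, now '.': 28
Total burnt (originally-T cells now '.'): 18

Answer: 18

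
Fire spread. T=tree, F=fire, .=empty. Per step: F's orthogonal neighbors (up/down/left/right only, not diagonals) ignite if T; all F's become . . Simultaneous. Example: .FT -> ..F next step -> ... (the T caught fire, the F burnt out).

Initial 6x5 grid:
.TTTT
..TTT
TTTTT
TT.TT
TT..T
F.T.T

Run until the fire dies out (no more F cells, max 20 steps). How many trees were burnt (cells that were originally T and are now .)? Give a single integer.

Answer: 20

Derivation:
Step 1: +1 fires, +1 burnt (F count now 1)
Step 2: +2 fires, +1 burnt (F count now 2)
Step 3: +2 fires, +2 burnt (F count now 2)
Step 4: +1 fires, +2 burnt (F count now 1)
Step 5: +1 fires, +1 burnt (F count now 1)
Step 6: +2 fires, +1 burnt (F count now 2)
Step 7: +4 fires, +2 burnt (F count now 4)
Step 8: +4 fires, +4 burnt (F count now 4)
Step 9: +2 fires, +4 burnt (F count now 2)
Step 10: +1 fires, +2 burnt (F count now 1)
Step 11: +0 fires, +1 burnt (F count now 0)
Fire out after step 11
Initially T: 21, now '.': 29
Total burnt (originally-T cells now '.'): 20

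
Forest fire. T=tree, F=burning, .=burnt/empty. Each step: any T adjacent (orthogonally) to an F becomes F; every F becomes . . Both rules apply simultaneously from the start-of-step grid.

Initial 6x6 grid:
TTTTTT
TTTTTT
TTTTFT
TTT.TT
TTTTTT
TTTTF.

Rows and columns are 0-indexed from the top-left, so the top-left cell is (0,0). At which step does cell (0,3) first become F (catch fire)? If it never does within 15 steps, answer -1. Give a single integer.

Step 1: cell (0,3)='T' (+6 fires, +2 burnt)
Step 2: cell (0,3)='T' (+8 fires, +6 burnt)
Step 3: cell (0,3)='F' (+7 fires, +8 burnt)
  -> target ignites at step 3
Step 4: cell (0,3)='.' (+6 fires, +7 burnt)
Step 5: cell (0,3)='.' (+4 fires, +6 burnt)
Step 6: cell (0,3)='.' (+1 fires, +4 burnt)
Step 7: cell (0,3)='.' (+0 fires, +1 burnt)
  fire out at step 7

3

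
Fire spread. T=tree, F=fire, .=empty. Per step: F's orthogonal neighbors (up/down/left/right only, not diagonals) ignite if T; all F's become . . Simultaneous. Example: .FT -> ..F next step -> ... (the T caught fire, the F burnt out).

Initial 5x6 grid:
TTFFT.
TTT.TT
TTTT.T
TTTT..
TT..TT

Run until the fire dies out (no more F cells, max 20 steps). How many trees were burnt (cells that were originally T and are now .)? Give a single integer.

Step 1: +3 fires, +2 burnt (F count now 3)
Step 2: +4 fires, +3 burnt (F count now 4)
Step 3: +5 fires, +4 burnt (F count now 5)
Step 4: +4 fires, +5 burnt (F count now 4)
Step 5: +2 fires, +4 burnt (F count now 2)
Step 6: +1 fires, +2 burnt (F count now 1)
Step 7: +0 fires, +1 burnt (F count now 0)
Fire out after step 7
Initially T: 21, now '.': 28
Total burnt (originally-T cells now '.'): 19

Answer: 19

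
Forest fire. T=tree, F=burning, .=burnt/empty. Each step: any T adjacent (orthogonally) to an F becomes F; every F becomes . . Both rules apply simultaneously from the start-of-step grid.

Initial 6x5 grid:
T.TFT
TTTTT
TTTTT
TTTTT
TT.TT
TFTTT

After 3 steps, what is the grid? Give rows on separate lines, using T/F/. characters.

Step 1: 6 trees catch fire, 2 burn out
  T.F.F
  TTTFT
  TTTTT
  TTTTT
  TF.TT
  F.FTT
Step 2: 6 trees catch fire, 6 burn out
  T....
  TTF.F
  TTTFT
  TFTTT
  F..TT
  ...FT
Step 3: 9 trees catch fire, 6 burn out
  T....
  TF...
  TFF.F
  F.FFT
  ...FT
  ....F

T....
TF...
TFF.F
F.FFT
...FT
....F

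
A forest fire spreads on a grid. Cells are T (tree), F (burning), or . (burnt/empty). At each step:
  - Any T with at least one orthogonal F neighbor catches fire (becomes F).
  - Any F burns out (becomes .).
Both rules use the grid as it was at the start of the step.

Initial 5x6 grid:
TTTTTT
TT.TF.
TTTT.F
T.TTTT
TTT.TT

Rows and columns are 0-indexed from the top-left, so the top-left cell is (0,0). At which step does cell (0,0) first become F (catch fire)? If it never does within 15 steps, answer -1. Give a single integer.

Step 1: cell (0,0)='T' (+3 fires, +2 burnt)
Step 2: cell (0,0)='T' (+5 fires, +3 burnt)
Step 3: cell (0,0)='T' (+4 fires, +5 burnt)
Step 4: cell (0,0)='T' (+3 fires, +4 burnt)
Step 5: cell (0,0)='F' (+4 fires, +3 burnt)
  -> target ignites at step 5
Step 6: cell (0,0)='.' (+3 fires, +4 burnt)
Step 7: cell (0,0)='.' (+1 fires, +3 burnt)
Step 8: cell (0,0)='.' (+0 fires, +1 burnt)
  fire out at step 8

5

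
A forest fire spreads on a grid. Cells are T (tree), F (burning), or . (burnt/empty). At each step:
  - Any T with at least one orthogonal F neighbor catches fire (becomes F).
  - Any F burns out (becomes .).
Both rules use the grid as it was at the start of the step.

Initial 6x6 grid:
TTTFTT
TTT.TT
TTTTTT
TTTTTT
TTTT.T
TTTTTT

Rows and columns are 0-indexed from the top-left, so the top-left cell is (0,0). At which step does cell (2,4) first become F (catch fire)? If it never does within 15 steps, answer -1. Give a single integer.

Step 1: cell (2,4)='T' (+2 fires, +1 burnt)
Step 2: cell (2,4)='T' (+4 fires, +2 burnt)
Step 3: cell (2,4)='F' (+5 fires, +4 burnt)
  -> target ignites at step 3
Step 4: cell (2,4)='.' (+6 fires, +5 burnt)
Step 5: cell (2,4)='.' (+5 fires, +6 burnt)
Step 6: cell (2,4)='.' (+5 fires, +5 burnt)
Step 7: cell (2,4)='.' (+4 fires, +5 burnt)
Step 8: cell (2,4)='.' (+2 fires, +4 burnt)
Step 9: cell (2,4)='.' (+0 fires, +2 burnt)
  fire out at step 9

3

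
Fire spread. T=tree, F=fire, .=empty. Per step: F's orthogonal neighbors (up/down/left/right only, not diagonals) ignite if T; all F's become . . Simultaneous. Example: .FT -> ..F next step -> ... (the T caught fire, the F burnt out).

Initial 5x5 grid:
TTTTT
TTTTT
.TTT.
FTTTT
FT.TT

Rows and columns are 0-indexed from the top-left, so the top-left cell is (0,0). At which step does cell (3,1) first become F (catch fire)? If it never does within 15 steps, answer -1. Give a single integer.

Step 1: cell (3,1)='F' (+2 fires, +2 burnt)
  -> target ignites at step 1
Step 2: cell (3,1)='.' (+2 fires, +2 burnt)
Step 3: cell (3,1)='.' (+3 fires, +2 burnt)
Step 4: cell (3,1)='.' (+6 fires, +3 burnt)
Step 5: cell (3,1)='.' (+4 fires, +6 burnt)
Step 6: cell (3,1)='.' (+2 fires, +4 burnt)
Step 7: cell (3,1)='.' (+1 fires, +2 burnt)
Step 8: cell (3,1)='.' (+0 fires, +1 burnt)
  fire out at step 8

1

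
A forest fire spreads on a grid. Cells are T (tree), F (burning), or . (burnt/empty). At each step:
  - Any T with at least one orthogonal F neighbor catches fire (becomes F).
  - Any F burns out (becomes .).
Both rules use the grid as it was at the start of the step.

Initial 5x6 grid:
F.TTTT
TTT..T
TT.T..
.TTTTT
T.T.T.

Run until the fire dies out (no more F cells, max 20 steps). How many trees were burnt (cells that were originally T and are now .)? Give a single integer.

Step 1: +1 fires, +1 burnt (F count now 1)
Step 2: +2 fires, +1 burnt (F count now 2)
Step 3: +2 fires, +2 burnt (F count now 2)
Step 4: +2 fires, +2 burnt (F count now 2)
Step 5: +2 fires, +2 burnt (F count now 2)
Step 6: +3 fires, +2 burnt (F count now 3)
Step 7: +3 fires, +3 burnt (F count now 3)
Step 8: +3 fires, +3 burnt (F count now 3)
Step 9: +0 fires, +3 burnt (F count now 0)
Fire out after step 9
Initially T: 19, now '.': 29
Total burnt (originally-T cells now '.'): 18

Answer: 18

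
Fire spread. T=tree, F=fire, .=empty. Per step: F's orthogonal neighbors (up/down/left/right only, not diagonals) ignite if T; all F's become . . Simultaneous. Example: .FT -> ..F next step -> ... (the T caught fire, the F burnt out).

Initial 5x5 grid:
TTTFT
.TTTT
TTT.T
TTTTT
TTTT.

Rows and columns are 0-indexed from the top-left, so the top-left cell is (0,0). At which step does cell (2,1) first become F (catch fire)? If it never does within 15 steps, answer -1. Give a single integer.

Step 1: cell (2,1)='T' (+3 fires, +1 burnt)
Step 2: cell (2,1)='T' (+3 fires, +3 burnt)
Step 3: cell (2,1)='T' (+4 fires, +3 burnt)
Step 4: cell (2,1)='F' (+3 fires, +4 burnt)
  -> target ignites at step 4
Step 5: cell (2,1)='.' (+4 fires, +3 burnt)
Step 6: cell (2,1)='.' (+3 fires, +4 burnt)
Step 7: cell (2,1)='.' (+1 fires, +3 burnt)
Step 8: cell (2,1)='.' (+0 fires, +1 burnt)
  fire out at step 8

4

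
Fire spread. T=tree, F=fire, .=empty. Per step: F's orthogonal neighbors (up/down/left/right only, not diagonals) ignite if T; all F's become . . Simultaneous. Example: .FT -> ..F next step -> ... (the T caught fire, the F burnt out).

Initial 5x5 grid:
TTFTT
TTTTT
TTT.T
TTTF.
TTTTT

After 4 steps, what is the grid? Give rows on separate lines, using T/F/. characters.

Step 1: 5 trees catch fire, 2 burn out
  TF.FT
  TTFTT
  TTT.T
  TTF..
  TTTFT
Step 2: 8 trees catch fire, 5 burn out
  F...F
  TF.FT
  TTF.T
  TF...
  TTF.F
Step 3: 5 trees catch fire, 8 burn out
  .....
  F...F
  TF..T
  F....
  TF...
Step 4: 3 trees catch fire, 5 burn out
  .....
  .....
  F...F
  .....
  F....

.....
.....
F...F
.....
F....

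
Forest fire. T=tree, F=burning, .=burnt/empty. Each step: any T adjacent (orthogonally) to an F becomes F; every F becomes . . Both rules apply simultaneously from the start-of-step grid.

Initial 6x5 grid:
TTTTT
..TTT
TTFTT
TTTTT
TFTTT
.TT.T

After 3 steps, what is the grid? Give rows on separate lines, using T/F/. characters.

Step 1: 8 trees catch fire, 2 burn out
  TTTTT
  ..FTT
  TF.FT
  TFFTT
  F.FTT
  .FT.T
Step 2: 8 trees catch fire, 8 burn out
  TTFTT
  ...FT
  F...F
  F..FT
  ...FT
  ..F.T
Step 3: 5 trees catch fire, 8 burn out
  TF.FT
  ....F
  .....
  ....F
  ....F
  ....T

TF.FT
....F
.....
....F
....F
....T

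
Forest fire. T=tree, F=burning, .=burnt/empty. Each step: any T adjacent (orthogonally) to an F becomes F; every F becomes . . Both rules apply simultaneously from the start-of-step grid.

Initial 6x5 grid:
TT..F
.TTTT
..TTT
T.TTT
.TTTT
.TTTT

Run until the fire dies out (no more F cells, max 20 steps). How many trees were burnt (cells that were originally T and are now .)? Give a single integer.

Step 1: +1 fires, +1 burnt (F count now 1)
Step 2: +2 fires, +1 burnt (F count now 2)
Step 3: +3 fires, +2 burnt (F count now 3)
Step 4: +4 fires, +3 burnt (F count now 4)
Step 5: +4 fires, +4 burnt (F count now 4)
Step 6: +3 fires, +4 burnt (F count now 3)
Step 7: +2 fires, +3 burnt (F count now 2)
Step 8: +1 fires, +2 burnt (F count now 1)
Step 9: +0 fires, +1 burnt (F count now 0)
Fire out after step 9
Initially T: 21, now '.': 29
Total burnt (originally-T cells now '.'): 20

Answer: 20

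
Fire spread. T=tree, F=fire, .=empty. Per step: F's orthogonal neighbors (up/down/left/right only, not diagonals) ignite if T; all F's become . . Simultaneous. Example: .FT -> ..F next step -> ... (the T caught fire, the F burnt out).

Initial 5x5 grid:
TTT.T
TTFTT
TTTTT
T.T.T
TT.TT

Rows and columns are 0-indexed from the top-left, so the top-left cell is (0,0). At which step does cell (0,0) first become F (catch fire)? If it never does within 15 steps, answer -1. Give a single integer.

Step 1: cell (0,0)='T' (+4 fires, +1 burnt)
Step 2: cell (0,0)='T' (+6 fires, +4 burnt)
Step 3: cell (0,0)='F' (+4 fires, +6 burnt)
  -> target ignites at step 3
Step 4: cell (0,0)='.' (+2 fires, +4 burnt)
Step 5: cell (0,0)='.' (+2 fires, +2 burnt)
Step 6: cell (0,0)='.' (+2 fires, +2 burnt)
Step 7: cell (0,0)='.' (+0 fires, +2 burnt)
  fire out at step 7

3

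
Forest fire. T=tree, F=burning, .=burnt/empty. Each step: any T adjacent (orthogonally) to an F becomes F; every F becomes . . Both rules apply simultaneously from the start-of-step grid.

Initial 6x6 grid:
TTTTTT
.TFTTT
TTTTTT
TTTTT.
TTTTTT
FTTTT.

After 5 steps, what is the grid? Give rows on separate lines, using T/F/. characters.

Step 1: 6 trees catch fire, 2 burn out
  TTFTTT
  .F.FTT
  TTFTTT
  TTTTT.
  FTTTTT
  .FTTT.
Step 2: 9 trees catch fire, 6 burn out
  TF.FTT
  ....FT
  TF.FTT
  FTFTT.
  .FTTTT
  ..FTT.
Step 3: 9 trees catch fire, 9 burn out
  F...FT
  .....F
  F...FT
  .F.FT.
  ..FTTT
  ...FT.
Step 4: 5 trees catch fire, 9 burn out
  .....F
  ......
  .....F
  ....F.
  ...FTT
  ....F.
Step 5: 1 trees catch fire, 5 burn out
  ......
  ......
  ......
  ......
  ....FT
  ......

......
......
......
......
....FT
......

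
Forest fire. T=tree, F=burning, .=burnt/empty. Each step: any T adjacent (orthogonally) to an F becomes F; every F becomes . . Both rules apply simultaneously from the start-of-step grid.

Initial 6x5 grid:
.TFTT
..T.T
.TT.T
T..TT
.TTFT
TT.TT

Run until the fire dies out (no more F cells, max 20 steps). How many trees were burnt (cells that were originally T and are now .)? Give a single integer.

Answer: 17

Derivation:
Step 1: +7 fires, +2 burnt (F count now 7)
Step 2: +5 fires, +7 burnt (F count now 5)
Step 3: +4 fires, +5 burnt (F count now 4)
Step 4: +1 fires, +4 burnt (F count now 1)
Step 5: +0 fires, +1 burnt (F count now 0)
Fire out after step 5
Initially T: 18, now '.': 29
Total burnt (originally-T cells now '.'): 17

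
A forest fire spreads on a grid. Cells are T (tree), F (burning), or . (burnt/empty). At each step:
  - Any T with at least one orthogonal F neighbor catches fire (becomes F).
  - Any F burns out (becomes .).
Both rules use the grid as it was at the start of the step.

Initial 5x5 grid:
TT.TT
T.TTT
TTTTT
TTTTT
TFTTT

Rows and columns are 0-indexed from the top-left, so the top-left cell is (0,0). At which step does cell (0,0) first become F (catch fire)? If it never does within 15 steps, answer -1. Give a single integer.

Step 1: cell (0,0)='T' (+3 fires, +1 burnt)
Step 2: cell (0,0)='T' (+4 fires, +3 burnt)
Step 3: cell (0,0)='T' (+4 fires, +4 burnt)
Step 4: cell (0,0)='T' (+4 fires, +4 burnt)
Step 5: cell (0,0)='F' (+3 fires, +4 burnt)
  -> target ignites at step 5
Step 6: cell (0,0)='.' (+3 fires, +3 burnt)
Step 7: cell (0,0)='.' (+1 fires, +3 burnt)
Step 8: cell (0,0)='.' (+0 fires, +1 burnt)
  fire out at step 8

5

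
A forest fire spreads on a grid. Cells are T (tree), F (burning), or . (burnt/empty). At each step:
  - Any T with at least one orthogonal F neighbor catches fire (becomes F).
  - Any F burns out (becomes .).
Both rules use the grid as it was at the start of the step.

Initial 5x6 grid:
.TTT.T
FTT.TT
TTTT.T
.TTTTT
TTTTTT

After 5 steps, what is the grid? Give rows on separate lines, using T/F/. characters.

Step 1: 2 trees catch fire, 1 burn out
  .TTT.T
  .FT.TT
  FTTT.T
  .TTTTT
  TTTTTT
Step 2: 3 trees catch fire, 2 burn out
  .FTT.T
  ..F.TT
  .FTT.T
  .TTTTT
  TTTTTT
Step 3: 3 trees catch fire, 3 burn out
  ..FT.T
  ....TT
  ..FT.T
  .FTTTT
  TTTTTT
Step 4: 4 trees catch fire, 3 burn out
  ...F.T
  ....TT
  ...F.T
  ..FTTT
  TFTTTT
Step 5: 3 trees catch fire, 4 burn out
  .....T
  ....TT
  .....T
  ...FTT
  F.FTTT

.....T
....TT
.....T
...FTT
F.FTTT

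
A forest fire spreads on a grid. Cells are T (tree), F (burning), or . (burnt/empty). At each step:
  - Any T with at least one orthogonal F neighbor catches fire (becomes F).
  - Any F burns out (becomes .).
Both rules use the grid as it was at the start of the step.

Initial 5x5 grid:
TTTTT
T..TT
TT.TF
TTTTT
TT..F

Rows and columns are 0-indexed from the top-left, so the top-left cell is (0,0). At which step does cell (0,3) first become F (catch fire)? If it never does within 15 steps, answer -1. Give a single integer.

Step 1: cell (0,3)='T' (+3 fires, +2 burnt)
Step 2: cell (0,3)='T' (+3 fires, +3 burnt)
Step 3: cell (0,3)='F' (+2 fires, +3 burnt)
  -> target ignites at step 3
Step 4: cell (0,3)='.' (+2 fires, +2 burnt)
Step 5: cell (0,3)='.' (+4 fires, +2 burnt)
Step 6: cell (0,3)='.' (+3 fires, +4 burnt)
Step 7: cell (0,3)='.' (+1 fires, +3 burnt)
Step 8: cell (0,3)='.' (+0 fires, +1 burnt)
  fire out at step 8

3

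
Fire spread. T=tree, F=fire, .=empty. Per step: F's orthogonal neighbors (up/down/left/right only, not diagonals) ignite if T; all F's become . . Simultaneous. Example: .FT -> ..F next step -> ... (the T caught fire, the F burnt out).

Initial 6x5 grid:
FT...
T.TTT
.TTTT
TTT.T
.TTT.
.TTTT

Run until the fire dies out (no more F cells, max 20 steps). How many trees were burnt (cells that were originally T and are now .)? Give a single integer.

Step 1: +2 fires, +1 burnt (F count now 2)
Step 2: +0 fires, +2 burnt (F count now 0)
Fire out after step 2
Initially T: 20, now '.': 12
Total burnt (originally-T cells now '.'): 2

Answer: 2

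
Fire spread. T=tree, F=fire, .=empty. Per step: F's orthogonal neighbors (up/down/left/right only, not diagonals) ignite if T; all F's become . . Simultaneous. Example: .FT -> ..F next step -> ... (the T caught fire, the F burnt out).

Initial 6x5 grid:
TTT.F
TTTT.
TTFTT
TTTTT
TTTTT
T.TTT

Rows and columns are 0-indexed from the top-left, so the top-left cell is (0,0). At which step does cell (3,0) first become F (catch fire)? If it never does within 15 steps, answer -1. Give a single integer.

Step 1: cell (3,0)='T' (+4 fires, +2 burnt)
Step 2: cell (3,0)='T' (+8 fires, +4 burnt)
Step 3: cell (3,0)='F' (+7 fires, +8 burnt)
  -> target ignites at step 3
Step 4: cell (3,0)='.' (+4 fires, +7 burnt)
Step 5: cell (3,0)='.' (+2 fires, +4 burnt)
Step 6: cell (3,0)='.' (+0 fires, +2 burnt)
  fire out at step 6

3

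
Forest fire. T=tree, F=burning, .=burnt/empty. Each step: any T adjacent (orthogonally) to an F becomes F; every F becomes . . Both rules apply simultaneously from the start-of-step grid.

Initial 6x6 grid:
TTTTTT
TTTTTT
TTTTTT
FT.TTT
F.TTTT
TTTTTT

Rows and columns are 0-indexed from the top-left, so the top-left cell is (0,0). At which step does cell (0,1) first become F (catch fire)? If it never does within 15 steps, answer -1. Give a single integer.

Step 1: cell (0,1)='T' (+3 fires, +2 burnt)
Step 2: cell (0,1)='T' (+3 fires, +3 burnt)
Step 3: cell (0,1)='T' (+4 fires, +3 burnt)
Step 4: cell (0,1)='F' (+5 fires, +4 burnt)
  -> target ignites at step 4
Step 5: cell (0,1)='.' (+6 fires, +5 burnt)
Step 6: cell (0,1)='.' (+6 fires, +6 burnt)
Step 7: cell (0,1)='.' (+4 fires, +6 burnt)
Step 8: cell (0,1)='.' (+1 fires, +4 burnt)
Step 9: cell (0,1)='.' (+0 fires, +1 burnt)
  fire out at step 9

4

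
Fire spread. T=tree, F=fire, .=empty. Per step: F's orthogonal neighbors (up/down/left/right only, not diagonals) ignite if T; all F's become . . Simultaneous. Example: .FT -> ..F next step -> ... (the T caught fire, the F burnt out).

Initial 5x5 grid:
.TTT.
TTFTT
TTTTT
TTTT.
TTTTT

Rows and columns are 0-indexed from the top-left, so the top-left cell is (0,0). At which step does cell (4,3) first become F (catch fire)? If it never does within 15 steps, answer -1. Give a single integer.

Step 1: cell (4,3)='T' (+4 fires, +1 burnt)
Step 2: cell (4,3)='T' (+7 fires, +4 burnt)
Step 3: cell (4,3)='T' (+5 fires, +7 burnt)
Step 4: cell (4,3)='F' (+3 fires, +5 burnt)
  -> target ignites at step 4
Step 5: cell (4,3)='.' (+2 fires, +3 burnt)
Step 6: cell (4,3)='.' (+0 fires, +2 burnt)
  fire out at step 6

4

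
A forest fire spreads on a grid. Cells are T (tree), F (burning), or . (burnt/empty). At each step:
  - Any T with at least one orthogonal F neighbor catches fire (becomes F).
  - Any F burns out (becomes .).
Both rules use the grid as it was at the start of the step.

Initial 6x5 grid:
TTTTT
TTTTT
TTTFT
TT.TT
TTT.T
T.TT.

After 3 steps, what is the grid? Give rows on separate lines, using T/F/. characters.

Step 1: 4 trees catch fire, 1 burn out
  TTTTT
  TTTFT
  TTF.F
  TT.FT
  TTT.T
  T.TT.
Step 2: 5 trees catch fire, 4 burn out
  TTTFT
  TTF.F
  TF...
  TT..F
  TTT.T
  T.TT.
Step 3: 6 trees catch fire, 5 burn out
  TTF.F
  TF...
  F....
  TF...
  TTT.F
  T.TT.

TTF.F
TF...
F....
TF...
TTT.F
T.TT.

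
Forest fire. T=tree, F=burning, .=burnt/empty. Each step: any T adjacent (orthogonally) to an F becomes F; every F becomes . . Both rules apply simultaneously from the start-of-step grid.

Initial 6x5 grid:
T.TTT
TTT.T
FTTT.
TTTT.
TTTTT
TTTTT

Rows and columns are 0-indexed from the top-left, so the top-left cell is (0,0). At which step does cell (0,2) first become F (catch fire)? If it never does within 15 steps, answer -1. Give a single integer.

Step 1: cell (0,2)='T' (+3 fires, +1 burnt)
Step 2: cell (0,2)='T' (+5 fires, +3 burnt)
Step 3: cell (0,2)='T' (+5 fires, +5 burnt)
Step 4: cell (0,2)='F' (+4 fires, +5 burnt)
  -> target ignites at step 4
Step 5: cell (0,2)='.' (+3 fires, +4 burnt)
Step 6: cell (0,2)='.' (+3 fires, +3 burnt)
Step 7: cell (0,2)='.' (+2 fires, +3 burnt)
Step 8: cell (0,2)='.' (+0 fires, +2 burnt)
  fire out at step 8

4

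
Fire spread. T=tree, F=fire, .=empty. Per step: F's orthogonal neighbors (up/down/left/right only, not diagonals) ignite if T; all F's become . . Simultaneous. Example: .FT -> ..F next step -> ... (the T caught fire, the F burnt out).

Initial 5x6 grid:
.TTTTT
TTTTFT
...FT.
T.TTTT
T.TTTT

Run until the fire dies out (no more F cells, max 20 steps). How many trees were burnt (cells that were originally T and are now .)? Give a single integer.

Step 1: +5 fires, +2 burnt (F count now 5)
Step 2: +6 fires, +5 burnt (F count now 6)
Step 3: +5 fires, +6 burnt (F count now 5)
Step 4: +3 fires, +5 burnt (F count now 3)
Step 5: +0 fires, +3 burnt (F count now 0)
Fire out after step 5
Initially T: 21, now '.': 28
Total burnt (originally-T cells now '.'): 19

Answer: 19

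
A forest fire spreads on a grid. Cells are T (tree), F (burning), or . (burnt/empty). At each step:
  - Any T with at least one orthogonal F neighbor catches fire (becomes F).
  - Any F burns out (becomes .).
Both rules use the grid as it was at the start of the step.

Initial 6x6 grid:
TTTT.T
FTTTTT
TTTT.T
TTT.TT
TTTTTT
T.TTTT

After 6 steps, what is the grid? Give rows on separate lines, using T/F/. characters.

Step 1: 3 trees catch fire, 1 burn out
  FTTT.T
  .FTTTT
  FTTT.T
  TTT.TT
  TTTTTT
  T.TTTT
Step 2: 4 trees catch fire, 3 burn out
  .FTT.T
  ..FTTT
  .FTT.T
  FTT.TT
  TTTTTT
  T.TTTT
Step 3: 5 trees catch fire, 4 burn out
  ..FT.T
  ...FTT
  ..FT.T
  .FT.TT
  FTTTTT
  T.TTTT
Step 4: 6 trees catch fire, 5 burn out
  ...F.T
  ....FT
  ...F.T
  ..F.TT
  .FTTTT
  F.TTTT
Step 5: 2 trees catch fire, 6 burn out
  .....T
  .....F
  .....T
  ....TT
  ..FTTT
  ..TTTT
Step 6: 4 trees catch fire, 2 burn out
  .....F
  ......
  .....F
  ....TT
  ...FTT
  ..FTTT

.....F
......
.....F
....TT
...FTT
..FTTT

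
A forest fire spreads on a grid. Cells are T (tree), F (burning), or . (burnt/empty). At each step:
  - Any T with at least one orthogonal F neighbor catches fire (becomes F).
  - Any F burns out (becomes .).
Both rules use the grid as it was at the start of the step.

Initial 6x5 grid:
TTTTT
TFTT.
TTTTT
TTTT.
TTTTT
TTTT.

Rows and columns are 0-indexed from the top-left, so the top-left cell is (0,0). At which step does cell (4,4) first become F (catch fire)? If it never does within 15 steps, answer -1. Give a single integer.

Step 1: cell (4,4)='T' (+4 fires, +1 burnt)
Step 2: cell (4,4)='T' (+6 fires, +4 burnt)
Step 3: cell (4,4)='T' (+5 fires, +6 burnt)
Step 4: cell (4,4)='T' (+6 fires, +5 burnt)
Step 5: cell (4,4)='T' (+3 fires, +6 burnt)
Step 6: cell (4,4)='F' (+2 fires, +3 burnt)
  -> target ignites at step 6
Step 7: cell (4,4)='.' (+0 fires, +2 burnt)
  fire out at step 7

6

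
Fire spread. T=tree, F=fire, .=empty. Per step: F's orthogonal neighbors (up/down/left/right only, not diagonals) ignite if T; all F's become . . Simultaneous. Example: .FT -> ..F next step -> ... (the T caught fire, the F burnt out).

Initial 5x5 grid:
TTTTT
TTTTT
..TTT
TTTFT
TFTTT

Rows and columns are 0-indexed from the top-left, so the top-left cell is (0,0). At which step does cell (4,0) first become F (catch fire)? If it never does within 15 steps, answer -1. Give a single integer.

Step 1: cell (4,0)='F' (+7 fires, +2 burnt)
  -> target ignites at step 1
Step 2: cell (4,0)='.' (+5 fires, +7 burnt)
Step 3: cell (4,0)='.' (+3 fires, +5 burnt)
Step 4: cell (4,0)='.' (+3 fires, +3 burnt)
Step 5: cell (4,0)='.' (+2 fires, +3 burnt)
Step 6: cell (4,0)='.' (+1 fires, +2 burnt)
Step 7: cell (4,0)='.' (+0 fires, +1 burnt)
  fire out at step 7

1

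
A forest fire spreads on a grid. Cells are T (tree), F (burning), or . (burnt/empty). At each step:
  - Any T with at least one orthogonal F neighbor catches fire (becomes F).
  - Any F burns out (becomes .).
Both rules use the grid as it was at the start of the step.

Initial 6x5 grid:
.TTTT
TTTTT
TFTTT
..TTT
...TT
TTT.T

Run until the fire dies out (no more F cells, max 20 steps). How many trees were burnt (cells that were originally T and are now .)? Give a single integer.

Step 1: +3 fires, +1 burnt (F count now 3)
Step 2: +5 fires, +3 burnt (F count now 5)
Step 3: +4 fires, +5 burnt (F count now 4)
Step 4: +4 fires, +4 burnt (F count now 4)
Step 5: +2 fires, +4 burnt (F count now 2)
Step 6: +1 fires, +2 burnt (F count now 1)
Step 7: +0 fires, +1 burnt (F count now 0)
Fire out after step 7
Initially T: 22, now '.': 27
Total burnt (originally-T cells now '.'): 19

Answer: 19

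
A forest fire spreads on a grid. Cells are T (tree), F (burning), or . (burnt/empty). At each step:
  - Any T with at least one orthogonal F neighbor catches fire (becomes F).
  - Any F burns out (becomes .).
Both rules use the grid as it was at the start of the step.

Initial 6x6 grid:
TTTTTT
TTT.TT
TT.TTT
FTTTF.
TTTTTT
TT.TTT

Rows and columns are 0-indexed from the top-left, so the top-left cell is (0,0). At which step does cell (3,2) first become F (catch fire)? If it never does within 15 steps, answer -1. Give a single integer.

Step 1: cell (3,2)='T' (+6 fires, +2 burnt)
Step 2: cell (3,2)='F' (+11 fires, +6 burnt)
  -> target ignites at step 2
Step 3: cell (3,2)='.' (+8 fires, +11 burnt)
Step 4: cell (3,2)='.' (+4 fires, +8 burnt)
Step 5: cell (3,2)='.' (+1 fires, +4 burnt)
Step 6: cell (3,2)='.' (+0 fires, +1 burnt)
  fire out at step 6

2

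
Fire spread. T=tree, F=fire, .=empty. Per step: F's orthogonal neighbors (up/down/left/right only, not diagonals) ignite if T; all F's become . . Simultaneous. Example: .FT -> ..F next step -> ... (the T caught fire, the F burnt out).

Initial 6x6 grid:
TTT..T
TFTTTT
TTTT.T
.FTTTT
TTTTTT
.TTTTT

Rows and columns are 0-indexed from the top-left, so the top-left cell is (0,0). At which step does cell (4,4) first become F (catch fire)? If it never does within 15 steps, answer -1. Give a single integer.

Step 1: cell (4,4)='T' (+6 fires, +2 burnt)
Step 2: cell (4,4)='T' (+9 fires, +6 burnt)
Step 3: cell (4,4)='T' (+5 fires, +9 burnt)
Step 4: cell (4,4)='F' (+4 fires, +5 burnt)
  -> target ignites at step 4
Step 5: cell (4,4)='.' (+4 fires, +4 burnt)
Step 6: cell (4,4)='.' (+1 fires, +4 burnt)
Step 7: cell (4,4)='.' (+0 fires, +1 burnt)
  fire out at step 7

4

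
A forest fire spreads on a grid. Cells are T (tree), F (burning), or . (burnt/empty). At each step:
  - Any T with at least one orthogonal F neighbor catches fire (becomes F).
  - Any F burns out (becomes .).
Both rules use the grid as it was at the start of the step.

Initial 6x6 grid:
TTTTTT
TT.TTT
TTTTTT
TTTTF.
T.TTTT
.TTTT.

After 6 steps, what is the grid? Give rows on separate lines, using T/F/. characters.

Step 1: 3 trees catch fire, 1 burn out
  TTTTTT
  TT.TTT
  TTTTFT
  TTTF..
  T.TTFT
  .TTTT.
Step 2: 7 trees catch fire, 3 burn out
  TTTTTT
  TT.TFT
  TTTF.F
  TTF...
  T.TF.F
  .TTTF.
Step 3: 7 trees catch fire, 7 burn out
  TTTTFT
  TT.F.F
  TTF...
  TF....
  T.F...
  .TTF..
Step 4: 5 trees catch fire, 7 burn out
  TTTF.F
  TT....
  TF....
  F.....
  T.....
  .TF...
Step 5: 5 trees catch fire, 5 burn out
  TTF...
  TF....
  F.....
  ......
  F.....
  .F....
Step 6: 2 trees catch fire, 5 burn out
  TF....
  F.....
  ......
  ......
  ......
  ......

TF....
F.....
......
......
......
......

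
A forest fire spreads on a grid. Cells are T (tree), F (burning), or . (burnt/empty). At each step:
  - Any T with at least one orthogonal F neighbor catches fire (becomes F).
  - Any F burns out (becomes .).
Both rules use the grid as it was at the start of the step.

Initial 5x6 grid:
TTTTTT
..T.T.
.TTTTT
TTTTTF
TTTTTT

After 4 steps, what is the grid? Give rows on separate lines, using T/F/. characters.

Step 1: 3 trees catch fire, 1 burn out
  TTTTTT
  ..T.T.
  .TTTTF
  TTTTF.
  TTTTTF
Step 2: 3 trees catch fire, 3 burn out
  TTTTTT
  ..T.T.
  .TTTF.
  TTTF..
  TTTTF.
Step 3: 4 trees catch fire, 3 burn out
  TTTTTT
  ..T.F.
  .TTF..
  TTF...
  TTTF..
Step 4: 4 trees catch fire, 4 burn out
  TTTTFT
  ..T...
  .TF...
  TF....
  TTF...

TTTTFT
..T...
.TF...
TF....
TTF...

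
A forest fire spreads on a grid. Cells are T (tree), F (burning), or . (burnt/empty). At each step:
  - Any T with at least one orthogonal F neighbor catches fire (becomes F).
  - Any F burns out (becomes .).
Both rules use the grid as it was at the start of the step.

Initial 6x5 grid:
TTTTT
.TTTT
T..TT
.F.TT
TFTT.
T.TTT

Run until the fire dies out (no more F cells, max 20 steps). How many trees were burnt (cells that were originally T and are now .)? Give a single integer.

Answer: 20

Derivation:
Step 1: +2 fires, +2 burnt (F count now 2)
Step 2: +3 fires, +2 burnt (F count now 3)
Step 3: +2 fires, +3 burnt (F count now 2)
Step 4: +3 fires, +2 burnt (F count now 3)
Step 5: +2 fires, +3 burnt (F count now 2)
Step 6: +3 fires, +2 burnt (F count now 3)
Step 7: +3 fires, +3 burnt (F count now 3)
Step 8: +1 fires, +3 burnt (F count now 1)
Step 9: +1 fires, +1 burnt (F count now 1)
Step 10: +0 fires, +1 burnt (F count now 0)
Fire out after step 10
Initially T: 21, now '.': 29
Total burnt (originally-T cells now '.'): 20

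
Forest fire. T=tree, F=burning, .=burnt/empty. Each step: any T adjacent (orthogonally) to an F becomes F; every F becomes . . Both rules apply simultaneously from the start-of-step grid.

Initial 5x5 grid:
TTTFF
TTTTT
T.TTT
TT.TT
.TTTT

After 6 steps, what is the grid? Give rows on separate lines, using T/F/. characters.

Step 1: 3 trees catch fire, 2 burn out
  TTF..
  TTTFF
  T.TTT
  TT.TT
  .TTTT
Step 2: 4 trees catch fire, 3 burn out
  TF...
  TTF..
  T.TFF
  TT.TT
  .TTTT
Step 3: 5 trees catch fire, 4 burn out
  F....
  TF...
  T.F..
  TT.FF
  .TTTT
Step 4: 3 trees catch fire, 5 burn out
  .....
  F....
  T....
  TT...
  .TTFF
Step 5: 2 trees catch fire, 3 burn out
  .....
  .....
  F....
  TT...
  .TF..
Step 6: 2 trees catch fire, 2 burn out
  .....
  .....
  .....
  FT...
  .F...

.....
.....
.....
FT...
.F...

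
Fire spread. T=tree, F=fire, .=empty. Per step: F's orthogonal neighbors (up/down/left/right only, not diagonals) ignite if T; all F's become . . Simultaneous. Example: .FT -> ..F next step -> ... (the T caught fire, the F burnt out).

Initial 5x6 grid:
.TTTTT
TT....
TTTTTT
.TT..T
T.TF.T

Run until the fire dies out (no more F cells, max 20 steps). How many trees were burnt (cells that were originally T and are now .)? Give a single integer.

Step 1: +1 fires, +1 burnt (F count now 1)
Step 2: +1 fires, +1 burnt (F count now 1)
Step 3: +2 fires, +1 burnt (F count now 2)
Step 4: +2 fires, +2 burnt (F count now 2)
Step 5: +3 fires, +2 burnt (F count now 3)
Step 6: +3 fires, +3 burnt (F count now 3)
Step 7: +2 fires, +3 burnt (F count now 2)
Step 8: +2 fires, +2 burnt (F count now 2)
Step 9: +1 fires, +2 burnt (F count now 1)
Step 10: +1 fires, +1 burnt (F count now 1)
Step 11: +0 fires, +1 burnt (F count now 0)
Fire out after step 11
Initially T: 19, now '.': 29
Total burnt (originally-T cells now '.'): 18

Answer: 18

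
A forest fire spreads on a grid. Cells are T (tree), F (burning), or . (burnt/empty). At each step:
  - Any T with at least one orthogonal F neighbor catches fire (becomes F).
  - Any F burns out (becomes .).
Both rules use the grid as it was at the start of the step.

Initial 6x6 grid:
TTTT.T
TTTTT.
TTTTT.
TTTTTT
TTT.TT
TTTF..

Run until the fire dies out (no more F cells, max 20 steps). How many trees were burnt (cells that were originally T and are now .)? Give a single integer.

Answer: 28

Derivation:
Step 1: +1 fires, +1 burnt (F count now 1)
Step 2: +2 fires, +1 burnt (F count now 2)
Step 3: +3 fires, +2 burnt (F count now 3)
Step 4: +4 fires, +3 burnt (F count now 4)
Step 5: +5 fires, +4 burnt (F count now 5)
Step 6: +7 fires, +5 burnt (F count now 7)
Step 7: +5 fires, +7 burnt (F count now 5)
Step 8: +1 fires, +5 burnt (F count now 1)
Step 9: +0 fires, +1 burnt (F count now 0)
Fire out after step 9
Initially T: 29, now '.': 35
Total burnt (originally-T cells now '.'): 28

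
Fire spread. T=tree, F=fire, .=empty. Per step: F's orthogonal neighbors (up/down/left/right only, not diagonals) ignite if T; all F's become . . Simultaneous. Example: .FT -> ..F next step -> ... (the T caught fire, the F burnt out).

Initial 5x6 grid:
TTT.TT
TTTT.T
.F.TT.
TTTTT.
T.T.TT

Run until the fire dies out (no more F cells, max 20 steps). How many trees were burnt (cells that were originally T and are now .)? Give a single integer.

Answer: 18

Derivation:
Step 1: +2 fires, +1 burnt (F count now 2)
Step 2: +5 fires, +2 burnt (F count now 5)
Step 3: +6 fires, +5 burnt (F count now 6)
Step 4: +2 fires, +6 burnt (F count now 2)
Step 5: +2 fires, +2 burnt (F count now 2)
Step 6: +1 fires, +2 burnt (F count now 1)
Step 7: +0 fires, +1 burnt (F count now 0)
Fire out after step 7
Initially T: 21, now '.': 27
Total burnt (originally-T cells now '.'): 18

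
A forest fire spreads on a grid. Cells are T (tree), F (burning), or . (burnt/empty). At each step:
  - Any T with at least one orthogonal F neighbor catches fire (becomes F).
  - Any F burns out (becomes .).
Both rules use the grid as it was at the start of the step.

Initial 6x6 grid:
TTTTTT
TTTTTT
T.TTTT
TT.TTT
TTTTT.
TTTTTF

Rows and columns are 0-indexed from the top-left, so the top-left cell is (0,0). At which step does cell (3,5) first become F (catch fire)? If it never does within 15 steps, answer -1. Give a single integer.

Step 1: cell (3,5)='T' (+1 fires, +1 burnt)
Step 2: cell (3,5)='T' (+2 fires, +1 burnt)
Step 3: cell (3,5)='T' (+3 fires, +2 burnt)
Step 4: cell (3,5)='F' (+5 fires, +3 burnt)
  -> target ignites at step 4
Step 5: cell (3,5)='.' (+5 fires, +5 burnt)
Step 6: cell (3,5)='.' (+6 fires, +5 burnt)
Step 7: cell (3,5)='.' (+4 fires, +6 burnt)
Step 8: cell (3,5)='.' (+3 fires, +4 burnt)
Step 9: cell (3,5)='.' (+2 fires, +3 burnt)
Step 10: cell (3,5)='.' (+1 fires, +2 burnt)
Step 11: cell (3,5)='.' (+0 fires, +1 burnt)
  fire out at step 11

4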